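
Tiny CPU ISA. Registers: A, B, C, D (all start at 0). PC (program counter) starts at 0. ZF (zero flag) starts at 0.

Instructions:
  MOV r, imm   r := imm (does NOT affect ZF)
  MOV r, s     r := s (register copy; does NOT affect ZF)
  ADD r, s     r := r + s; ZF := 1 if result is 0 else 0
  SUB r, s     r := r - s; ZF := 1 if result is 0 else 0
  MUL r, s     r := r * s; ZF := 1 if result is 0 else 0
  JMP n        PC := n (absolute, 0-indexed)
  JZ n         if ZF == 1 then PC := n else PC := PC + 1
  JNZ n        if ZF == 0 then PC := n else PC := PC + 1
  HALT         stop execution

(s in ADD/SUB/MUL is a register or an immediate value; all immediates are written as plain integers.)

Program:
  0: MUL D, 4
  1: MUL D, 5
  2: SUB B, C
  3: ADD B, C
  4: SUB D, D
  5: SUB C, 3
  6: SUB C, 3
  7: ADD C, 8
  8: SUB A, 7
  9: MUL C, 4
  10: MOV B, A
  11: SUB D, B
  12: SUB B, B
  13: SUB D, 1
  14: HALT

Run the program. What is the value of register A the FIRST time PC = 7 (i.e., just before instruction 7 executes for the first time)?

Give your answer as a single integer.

Step 1: PC=0 exec 'MUL D, 4'. After: A=0 B=0 C=0 D=0 ZF=1 PC=1
Step 2: PC=1 exec 'MUL D, 5'. After: A=0 B=0 C=0 D=0 ZF=1 PC=2
Step 3: PC=2 exec 'SUB B, C'. After: A=0 B=0 C=0 D=0 ZF=1 PC=3
Step 4: PC=3 exec 'ADD B, C'. After: A=0 B=0 C=0 D=0 ZF=1 PC=4
Step 5: PC=4 exec 'SUB D, D'. After: A=0 B=0 C=0 D=0 ZF=1 PC=5
Step 6: PC=5 exec 'SUB C, 3'. After: A=0 B=0 C=-3 D=0 ZF=0 PC=6
Step 7: PC=6 exec 'SUB C, 3'. After: A=0 B=0 C=-6 D=0 ZF=0 PC=7
First time PC=7: A=0

0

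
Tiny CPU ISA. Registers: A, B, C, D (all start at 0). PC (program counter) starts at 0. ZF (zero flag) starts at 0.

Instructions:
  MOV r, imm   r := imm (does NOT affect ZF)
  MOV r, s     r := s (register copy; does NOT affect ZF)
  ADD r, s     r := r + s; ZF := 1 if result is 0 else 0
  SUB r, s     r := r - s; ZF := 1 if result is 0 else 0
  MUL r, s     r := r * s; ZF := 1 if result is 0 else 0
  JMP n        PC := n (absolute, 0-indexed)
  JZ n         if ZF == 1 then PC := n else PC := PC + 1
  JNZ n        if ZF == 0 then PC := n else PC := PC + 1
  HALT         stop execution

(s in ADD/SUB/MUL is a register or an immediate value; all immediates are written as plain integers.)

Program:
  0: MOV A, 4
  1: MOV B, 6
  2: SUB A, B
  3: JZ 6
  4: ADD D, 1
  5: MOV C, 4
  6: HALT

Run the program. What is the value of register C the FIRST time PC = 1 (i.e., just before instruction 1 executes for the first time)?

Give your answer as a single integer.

Step 1: PC=0 exec 'MOV A, 4'. After: A=4 B=0 C=0 D=0 ZF=0 PC=1
First time PC=1: C=0

0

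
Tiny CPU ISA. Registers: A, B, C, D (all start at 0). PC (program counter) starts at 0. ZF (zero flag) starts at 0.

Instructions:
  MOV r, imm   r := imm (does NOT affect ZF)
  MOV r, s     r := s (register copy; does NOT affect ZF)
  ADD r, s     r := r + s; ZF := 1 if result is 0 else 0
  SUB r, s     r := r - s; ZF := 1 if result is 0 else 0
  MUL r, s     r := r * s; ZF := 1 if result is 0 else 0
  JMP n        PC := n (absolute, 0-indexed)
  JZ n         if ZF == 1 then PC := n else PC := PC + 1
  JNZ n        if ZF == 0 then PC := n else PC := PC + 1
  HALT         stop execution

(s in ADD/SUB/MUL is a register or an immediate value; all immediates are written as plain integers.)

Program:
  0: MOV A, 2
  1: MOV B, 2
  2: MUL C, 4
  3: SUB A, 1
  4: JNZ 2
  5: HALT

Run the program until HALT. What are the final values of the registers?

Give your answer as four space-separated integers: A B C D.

Step 1: PC=0 exec 'MOV A, 2'. After: A=2 B=0 C=0 D=0 ZF=0 PC=1
Step 2: PC=1 exec 'MOV B, 2'. After: A=2 B=2 C=0 D=0 ZF=0 PC=2
Step 3: PC=2 exec 'MUL C, 4'. After: A=2 B=2 C=0 D=0 ZF=1 PC=3
Step 4: PC=3 exec 'SUB A, 1'. After: A=1 B=2 C=0 D=0 ZF=0 PC=4
Step 5: PC=4 exec 'JNZ 2'. After: A=1 B=2 C=0 D=0 ZF=0 PC=2
Step 6: PC=2 exec 'MUL C, 4'. After: A=1 B=2 C=0 D=0 ZF=1 PC=3
Step 7: PC=3 exec 'SUB A, 1'. After: A=0 B=2 C=0 D=0 ZF=1 PC=4
Step 8: PC=4 exec 'JNZ 2'. After: A=0 B=2 C=0 D=0 ZF=1 PC=5
Step 9: PC=5 exec 'HALT'. After: A=0 B=2 C=0 D=0 ZF=1 PC=5 HALTED

Answer: 0 2 0 0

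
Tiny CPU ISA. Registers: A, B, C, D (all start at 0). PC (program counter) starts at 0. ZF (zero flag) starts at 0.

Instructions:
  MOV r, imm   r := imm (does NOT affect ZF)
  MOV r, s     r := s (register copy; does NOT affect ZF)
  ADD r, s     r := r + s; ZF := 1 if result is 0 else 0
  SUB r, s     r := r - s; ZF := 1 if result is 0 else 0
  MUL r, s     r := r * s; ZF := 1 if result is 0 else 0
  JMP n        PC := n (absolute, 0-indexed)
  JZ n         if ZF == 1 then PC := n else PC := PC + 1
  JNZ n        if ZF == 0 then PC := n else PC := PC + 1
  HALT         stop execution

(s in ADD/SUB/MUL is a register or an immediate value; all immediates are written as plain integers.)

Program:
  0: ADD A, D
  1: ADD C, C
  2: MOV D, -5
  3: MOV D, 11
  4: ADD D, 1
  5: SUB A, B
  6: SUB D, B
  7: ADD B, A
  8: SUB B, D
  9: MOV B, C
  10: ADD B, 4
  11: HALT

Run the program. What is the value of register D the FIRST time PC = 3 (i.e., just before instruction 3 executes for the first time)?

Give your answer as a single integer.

Step 1: PC=0 exec 'ADD A, D'. After: A=0 B=0 C=0 D=0 ZF=1 PC=1
Step 2: PC=1 exec 'ADD C, C'. After: A=0 B=0 C=0 D=0 ZF=1 PC=2
Step 3: PC=2 exec 'MOV D, -5'. After: A=0 B=0 C=0 D=-5 ZF=1 PC=3
First time PC=3: D=-5

-5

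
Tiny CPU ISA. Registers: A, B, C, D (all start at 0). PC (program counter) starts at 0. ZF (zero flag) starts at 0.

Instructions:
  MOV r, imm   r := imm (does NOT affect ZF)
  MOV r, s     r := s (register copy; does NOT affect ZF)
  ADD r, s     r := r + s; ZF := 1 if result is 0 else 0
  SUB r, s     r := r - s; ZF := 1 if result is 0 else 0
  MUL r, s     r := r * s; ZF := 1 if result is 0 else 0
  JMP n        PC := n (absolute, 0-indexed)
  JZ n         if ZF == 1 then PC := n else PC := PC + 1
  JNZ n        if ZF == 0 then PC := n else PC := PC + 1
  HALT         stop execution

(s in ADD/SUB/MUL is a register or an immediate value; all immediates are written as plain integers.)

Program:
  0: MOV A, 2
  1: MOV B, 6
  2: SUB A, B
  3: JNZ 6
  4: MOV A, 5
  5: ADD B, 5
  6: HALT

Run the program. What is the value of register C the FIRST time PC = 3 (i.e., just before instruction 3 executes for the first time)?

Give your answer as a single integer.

Step 1: PC=0 exec 'MOV A, 2'. After: A=2 B=0 C=0 D=0 ZF=0 PC=1
Step 2: PC=1 exec 'MOV B, 6'. After: A=2 B=6 C=0 D=0 ZF=0 PC=2
Step 3: PC=2 exec 'SUB A, B'. After: A=-4 B=6 C=0 D=0 ZF=0 PC=3
First time PC=3: C=0

0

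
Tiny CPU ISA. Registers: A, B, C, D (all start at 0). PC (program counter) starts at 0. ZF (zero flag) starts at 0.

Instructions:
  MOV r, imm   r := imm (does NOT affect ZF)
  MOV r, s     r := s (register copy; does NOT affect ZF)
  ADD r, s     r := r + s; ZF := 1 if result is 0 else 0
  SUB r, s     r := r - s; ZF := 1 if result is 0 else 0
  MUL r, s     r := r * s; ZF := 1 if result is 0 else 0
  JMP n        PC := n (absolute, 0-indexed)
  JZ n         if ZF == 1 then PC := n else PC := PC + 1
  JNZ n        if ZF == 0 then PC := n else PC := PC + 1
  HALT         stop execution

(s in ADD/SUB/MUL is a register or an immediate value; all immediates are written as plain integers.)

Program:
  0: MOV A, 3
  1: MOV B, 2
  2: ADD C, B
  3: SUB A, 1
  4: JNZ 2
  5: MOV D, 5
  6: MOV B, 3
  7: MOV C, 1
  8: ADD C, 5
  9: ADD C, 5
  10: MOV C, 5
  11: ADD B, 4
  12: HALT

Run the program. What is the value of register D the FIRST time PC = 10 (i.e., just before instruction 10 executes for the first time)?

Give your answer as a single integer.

Step 1: PC=0 exec 'MOV A, 3'. After: A=3 B=0 C=0 D=0 ZF=0 PC=1
Step 2: PC=1 exec 'MOV B, 2'. After: A=3 B=2 C=0 D=0 ZF=0 PC=2
Step 3: PC=2 exec 'ADD C, B'. After: A=3 B=2 C=2 D=0 ZF=0 PC=3
Step 4: PC=3 exec 'SUB A, 1'. After: A=2 B=2 C=2 D=0 ZF=0 PC=4
Step 5: PC=4 exec 'JNZ 2'. After: A=2 B=2 C=2 D=0 ZF=0 PC=2
Step 6: PC=2 exec 'ADD C, B'. After: A=2 B=2 C=4 D=0 ZF=0 PC=3
Step 7: PC=3 exec 'SUB A, 1'. After: A=1 B=2 C=4 D=0 ZF=0 PC=4
Step 8: PC=4 exec 'JNZ 2'. After: A=1 B=2 C=4 D=0 ZF=0 PC=2
Step 9: PC=2 exec 'ADD C, B'. After: A=1 B=2 C=6 D=0 ZF=0 PC=3
Step 10: PC=3 exec 'SUB A, 1'. After: A=0 B=2 C=6 D=0 ZF=1 PC=4
Step 11: PC=4 exec 'JNZ 2'. After: A=0 B=2 C=6 D=0 ZF=1 PC=5
Step 12: PC=5 exec 'MOV D, 5'. After: A=0 B=2 C=6 D=5 ZF=1 PC=6
Step 13: PC=6 exec 'MOV B, 3'. After: A=0 B=3 C=6 D=5 ZF=1 PC=7
Step 14: PC=7 exec 'MOV C, 1'. After: A=0 B=3 C=1 D=5 ZF=1 PC=8
Step 15: PC=8 exec 'ADD C, 5'. After: A=0 B=3 C=6 D=5 ZF=0 PC=9
Step 16: PC=9 exec 'ADD C, 5'. After: A=0 B=3 C=11 D=5 ZF=0 PC=10
First time PC=10: D=5

5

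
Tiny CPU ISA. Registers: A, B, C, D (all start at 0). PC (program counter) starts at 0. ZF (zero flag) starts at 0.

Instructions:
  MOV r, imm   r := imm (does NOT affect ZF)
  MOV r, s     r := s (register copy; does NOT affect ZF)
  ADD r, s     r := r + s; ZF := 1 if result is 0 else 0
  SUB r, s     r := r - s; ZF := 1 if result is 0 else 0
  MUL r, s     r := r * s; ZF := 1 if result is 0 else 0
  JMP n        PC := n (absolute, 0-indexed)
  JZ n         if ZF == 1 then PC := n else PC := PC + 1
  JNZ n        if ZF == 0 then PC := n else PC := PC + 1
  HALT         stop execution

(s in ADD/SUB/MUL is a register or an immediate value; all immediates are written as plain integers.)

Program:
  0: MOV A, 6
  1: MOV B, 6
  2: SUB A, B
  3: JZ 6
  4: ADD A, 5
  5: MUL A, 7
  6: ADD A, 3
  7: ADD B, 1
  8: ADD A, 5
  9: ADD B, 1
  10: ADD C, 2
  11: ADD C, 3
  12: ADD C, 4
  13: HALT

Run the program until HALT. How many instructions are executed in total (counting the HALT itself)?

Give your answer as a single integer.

Step 1: PC=0 exec 'MOV A, 6'. After: A=6 B=0 C=0 D=0 ZF=0 PC=1
Step 2: PC=1 exec 'MOV B, 6'. After: A=6 B=6 C=0 D=0 ZF=0 PC=2
Step 3: PC=2 exec 'SUB A, B'. After: A=0 B=6 C=0 D=0 ZF=1 PC=3
Step 4: PC=3 exec 'JZ 6'. After: A=0 B=6 C=0 D=0 ZF=1 PC=6
Step 5: PC=6 exec 'ADD A, 3'. After: A=3 B=6 C=0 D=0 ZF=0 PC=7
Step 6: PC=7 exec 'ADD B, 1'. After: A=3 B=7 C=0 D=0 ZF=0 PC=8
Step 7: PC=8 exec 'ADD A, 5'. After: A=8 B=7 C=0 D=0 ZF=0 PC=9
Step 8: PC=9 exec 'ADD B, 1'. After: A=8 B=8 C=0 D=0 ZF=0 PC=10
Step 9: PC=10 exec 'ADD C, 2'. After: A=8 B=8 C=2 D=0 ZF=0 PC=11
Step 10: PC=11 exec 'ADD C, 3'. After: A=8 B=8 C=5 D=0 ZF=0 PC=12
Step 11: PC=12 exec 'ADD C, 4'. After: A=8 B=8 C=9 D=0 ZF=0 PC=13
Step 12: PC=13 exec 'HALT'. After: A=8 B=8 C=9 D=0 ZF=0 PC=13 HALTED
Total instructions executed: 12

Answer: 12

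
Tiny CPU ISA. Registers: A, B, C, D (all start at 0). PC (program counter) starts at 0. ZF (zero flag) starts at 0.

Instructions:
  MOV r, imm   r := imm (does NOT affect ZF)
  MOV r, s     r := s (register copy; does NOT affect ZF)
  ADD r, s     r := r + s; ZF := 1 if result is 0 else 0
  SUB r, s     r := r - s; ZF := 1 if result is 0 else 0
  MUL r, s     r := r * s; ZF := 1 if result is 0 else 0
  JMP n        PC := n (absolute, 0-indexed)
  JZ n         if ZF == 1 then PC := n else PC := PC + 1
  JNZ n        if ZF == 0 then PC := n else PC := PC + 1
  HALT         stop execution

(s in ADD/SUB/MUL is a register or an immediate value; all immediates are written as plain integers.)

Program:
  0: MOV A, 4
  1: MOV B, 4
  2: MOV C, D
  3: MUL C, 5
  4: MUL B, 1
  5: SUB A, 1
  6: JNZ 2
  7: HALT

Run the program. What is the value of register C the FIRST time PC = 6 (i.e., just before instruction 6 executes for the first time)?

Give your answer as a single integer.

Step 1: PC=0 exec 'MOV A, 4'. After: A=4 B=0 C=0 D=0 ZF=0 PC=1
Step 2: PC=1 exec 'MOV B, 4'. After: A=4 B=4 C=0 D=0 ZF=0 PC=2
Step 3: PC=2 exec 'MOV C, D'. After: A=4 B=4 C=0 D=0 ZF=0 PC=3
Step 4: PC=3 exec 'MUL C, 5'. After: A=4 B=4 C=0 D=0 ZF=1 PC=4
Step 5: PC=4 exec 'MUL B, 1'. After: A=4 B=4 C=0 D=0 ZF=0 PC=5
Step 6: PC=5 exec 'SUB A, 1'. After: A=3 B=4 C=0 D=0 ZF=0 PC=6
First time PC=6: C=0

0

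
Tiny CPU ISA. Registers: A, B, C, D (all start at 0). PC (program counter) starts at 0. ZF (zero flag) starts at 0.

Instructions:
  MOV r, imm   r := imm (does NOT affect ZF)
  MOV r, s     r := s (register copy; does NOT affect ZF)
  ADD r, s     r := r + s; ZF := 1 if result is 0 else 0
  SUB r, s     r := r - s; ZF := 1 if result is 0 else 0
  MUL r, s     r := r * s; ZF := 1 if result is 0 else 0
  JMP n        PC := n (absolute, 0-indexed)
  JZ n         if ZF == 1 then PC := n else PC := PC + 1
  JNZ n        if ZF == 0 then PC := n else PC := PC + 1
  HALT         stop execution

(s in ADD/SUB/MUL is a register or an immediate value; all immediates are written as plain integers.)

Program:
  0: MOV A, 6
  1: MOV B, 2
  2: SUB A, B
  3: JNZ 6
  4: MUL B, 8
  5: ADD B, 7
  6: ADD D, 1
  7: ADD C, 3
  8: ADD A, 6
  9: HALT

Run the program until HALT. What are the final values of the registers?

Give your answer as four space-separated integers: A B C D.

Step 1: PC=0 exec 'MOV A, 6'. After: A=6 B=0 C=0 D=0 ZF=0 PC=1
Step 2: PC=1 exec 'MOV B, 2'. After: A=6 B=2 C=0 D=0 ZF=0 PC=2
Step 3: PC=2 exec 'SUB A, B'. After: A=4 B=2 C=0 D=0 ZF=0 PC=3
Step 4: PC=3 exec 'JNZ 6'. After: A=4 B=2 C=0 D=0 ZF=0 PC=6
Step 5: PC=6 exec 'ADD D, 1'. After: A=4 B=2 C=0 D=1 ZF=0 PC=7
Step 6: PC=7 exec 'ADD C, 3'. After: A=4 B=2 C=3 D=1 ZF=0 PC=8
Step 7: PC=8 exec 'ADD A, 6'. After: A=10 B=2 C=3 D=1 ZF=0 PC=9
Step 8: PC=9 exec 'HALT'. After: A=10 B=2 C=3 D=1 ZF=0 PC=9 HALTED

Answer: 10 2 3 1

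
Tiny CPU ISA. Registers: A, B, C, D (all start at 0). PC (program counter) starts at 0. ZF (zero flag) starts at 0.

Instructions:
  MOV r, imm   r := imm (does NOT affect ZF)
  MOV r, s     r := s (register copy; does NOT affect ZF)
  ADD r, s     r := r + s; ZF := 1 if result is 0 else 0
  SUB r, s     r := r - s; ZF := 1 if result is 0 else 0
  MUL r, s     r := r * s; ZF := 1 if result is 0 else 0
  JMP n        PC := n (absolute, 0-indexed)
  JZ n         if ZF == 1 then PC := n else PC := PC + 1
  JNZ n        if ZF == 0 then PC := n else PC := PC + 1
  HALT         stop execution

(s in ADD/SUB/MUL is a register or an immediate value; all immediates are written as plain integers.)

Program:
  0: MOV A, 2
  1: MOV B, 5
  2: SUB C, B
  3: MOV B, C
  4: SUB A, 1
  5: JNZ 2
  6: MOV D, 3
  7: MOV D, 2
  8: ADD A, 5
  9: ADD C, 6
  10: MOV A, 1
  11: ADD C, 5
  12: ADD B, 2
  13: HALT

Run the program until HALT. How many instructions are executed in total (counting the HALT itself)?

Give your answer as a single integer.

Answer: 18

Derivation:
Step 1: PC=0 exec 'MOV A, 2'. After: A=2 B=0 C=0 D=0 ZF=0 PC=1
Step 2: PC=1 exec 'MOV B, 5'. After: A=2 B=5 C=0 D=0 ZF=0 PC=2
Step 3: PC=2 exec 'SUB C, B'. After: A=2 B=5 C=-5 D=0 ZF=0 PC=3
Step 4: PC=3 exec 'MOV B, C'. After: A=2 B=-5 C=-5 D=0 ZF=0 PC=4
Step 5: PC=4 exec 'SUB A, 1'. After: A=1 B=-5 C=-5 D=0 ZF=0 PC=5
Step 6: PC=5 exec 'JNZ 2'. After: A=1 B=-5 C=-5 D=0 ZF=0 PC=2
Step 7: PC=2 exec 'SUB C, B'. After: A=1 B=-5 C=0 D=0 ZF=1 PC=3
Step 8: PC=3 exec 'MOV B, C'. After: A=1 B=0 C=0 D=0 ZF=1 PC=4
Step 9: PC=4 exec 'SUB A, 1'. After: A=0 B=0 C=0 D=0 ZF=1 PC=5
Step 10: PC=5 exec 'JNZ 2'. After: A=0 B=0 C=0 D=0 ZF=1 PC=6
Step 11: PC=6 exec 'MOV D, 3'. After: A=0 B=0 C=0 D=3 ZF=1 PC=7
Step 12: PC=7 exec 'MOV D, 2'. After: A=0 B=0 C=0 D=2 ZF=1 PC=8
Step 13: PC=8 exec 'ADD A, 5'. After: A=5 B=0 C=0 D=2 ZF=0 PC=9
Step 14: PC=9 exec 'ADD C, 6'. After: A=5 B=0 C=6 D=2 ZF=0 PC=10
Step 15: PC=10 exec 'MOV A, 1'. After: A=1 B=0 C=6 D=2 ZF=0 PC=11
Step 16: PC=11 exec 'ADD C, 5'. After: A=1 B=0 C=11 D=2 ZF=0 PC=12
Step 17: PC=12 exec 'ADD B, 2'. After: A=1 B=2 C=11 D=2 ZF=0 PC=13
Step 18: PC=13 exec 'HALT'. After: A=1 B=2 C=11 D=2 ZF=0 PC=13 HALTED
Total instructions executed: 18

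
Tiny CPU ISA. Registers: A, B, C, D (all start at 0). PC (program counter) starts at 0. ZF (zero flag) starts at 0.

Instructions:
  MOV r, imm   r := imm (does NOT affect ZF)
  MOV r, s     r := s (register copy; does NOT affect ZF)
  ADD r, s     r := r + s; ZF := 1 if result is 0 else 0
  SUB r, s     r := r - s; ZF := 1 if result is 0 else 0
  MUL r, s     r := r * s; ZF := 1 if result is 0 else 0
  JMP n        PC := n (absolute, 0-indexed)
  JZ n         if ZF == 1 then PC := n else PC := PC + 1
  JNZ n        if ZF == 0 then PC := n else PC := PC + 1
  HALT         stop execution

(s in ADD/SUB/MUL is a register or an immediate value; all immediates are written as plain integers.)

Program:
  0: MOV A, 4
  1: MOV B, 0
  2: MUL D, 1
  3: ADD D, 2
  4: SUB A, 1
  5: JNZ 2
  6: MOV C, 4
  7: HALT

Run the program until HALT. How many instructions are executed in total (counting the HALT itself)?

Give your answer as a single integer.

Step 1: PC=0 exec 'MOV A, 4'. After: A=4 B=0 C=0 D=0 ZF=0 PC=1
Step 2: PC=1 exec 'MOV B, 0'. After: A=4 B=0 C=0 D=0 ZF=0 PC=2
Step 3: PC=2 exec 'MUL D, 1'. After: A=4 B=0 C=0 D=0 ZF=1 PC=3
Step 4: PC=3 exec 'ADD D, 2'. After: A=4 B=0 C=0 D=2 ZF=0 PC=4
Step 5: PC=4 exec 'SUB A, 1'. After: A=3 B=0 C=0 D=2 ZF=0 PC=5
Step 6: PC=5 exec 'JNZ 2'. After: A=3 B=0 C=0 D=2 ZF=0 PC=2
Step 7: PC=2 exec 'MUL D, 1'. After: A=3 B=0 C=0 D=2 ZF=0 PC=3
Step 8: PC=3 exec 'ADD D, 2'. After: A=3 B=0 C=0 D=4 ZF=0 PC=4
Step 9: PC=4 exec 'SUB A, 1'. After: A=2 B=0 C=0 D=4 ZF=0 PC=5
Step 10: PC=5 exec 'JNZ 2'. After: A=2 B=0 C=0 D=4 ZF=0 PC=2
Step 11: PC=2 exec 'MUL D, 1'. After: A=2 B=0 C=0 D=4 ZF=0 PC=3
Step 12: PC=3 exec 'ADD D, 2'. After: A=2 B=0 C=0 D=6 ZF=0 PC=4
Step 13: PC=4 exec 'SUB A, 1'. After: A=1 B=0 C=0 D=6 ZF=0 PC=5
Step 14: PC=5 exec 'JNZ 2'. After: A=1 B=0 C=0 D=6 ZF=0 PC=2
Step 15: PC=2 exec 'MUL D, 1'. After: A=1 B=0 C=0 D=6 ZF=0 PC=3
Step 16: PC=3 exec 'ADD D, 2'. After: A=1 B=0 C=0 D=8 ZF=0 PC=4
Step 17: PC=4 exec 'SUB A, 1'. After: A=0 B=0 C=0 D=8 ZF=1 PC=5
Step 18: PC=5 exec 'JNZ 2'. After: A=0 B=0 C=0 D=8 ZF=1 PC=6
Step 19: PC=6 exec 'MOV C, 4'. After: A=0 B=0 C=4 D=8 ZF=1 PC=7
Step 20: PC=7 exec 'HALT'. After: A=0 B=0 C=4 D=8 ZF=1 PC=7 HALTED
Total instructions executed: 20

Answer: 20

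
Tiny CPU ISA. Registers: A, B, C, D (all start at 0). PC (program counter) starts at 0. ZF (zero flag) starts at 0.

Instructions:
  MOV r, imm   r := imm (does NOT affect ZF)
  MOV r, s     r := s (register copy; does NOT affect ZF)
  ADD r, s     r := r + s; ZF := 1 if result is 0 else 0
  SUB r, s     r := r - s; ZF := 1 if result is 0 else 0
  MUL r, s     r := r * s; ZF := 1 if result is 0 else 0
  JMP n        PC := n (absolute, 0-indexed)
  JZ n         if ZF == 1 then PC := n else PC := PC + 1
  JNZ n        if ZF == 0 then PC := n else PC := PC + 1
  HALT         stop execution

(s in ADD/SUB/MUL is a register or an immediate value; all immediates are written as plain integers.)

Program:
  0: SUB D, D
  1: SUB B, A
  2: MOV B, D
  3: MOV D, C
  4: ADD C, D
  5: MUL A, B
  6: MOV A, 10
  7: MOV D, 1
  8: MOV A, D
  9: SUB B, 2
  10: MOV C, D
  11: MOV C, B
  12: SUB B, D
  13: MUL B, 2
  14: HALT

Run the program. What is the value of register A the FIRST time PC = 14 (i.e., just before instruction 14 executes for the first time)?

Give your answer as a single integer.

Step 1: PC=0 exec 'SUB D, D'. After: A=0 B=0 C=0 D=0 ZF=1 PC=1
Step 2: PC=1 exec 'SUB B, A'. After: A=0 B=0 C=0 D=0 ZF=1 PC=2
Step 3: PC=2 exec 'MOV B, D'. After: A=0 B=0 C=0 D=0 ZF=1 PC=3
Step 4: PC=3 exec 'MOV D, C'. After: A=0 B=0 C=0 D=0 ZF=1 PC=4
Step 5: PC=4 exec 'ADD C, D'. After: A=0 B=0 C=0 D=0 ZF=1 PC=5
Step 6: PC=5 exec 'MUL A, B'. After: A=0 B=0 C=0 D=0 ZF=1 PC=6
Step 7: PC=6 exec 'MOV A, 10'. After: A=10 B=0 C=0 D=0 ZF=1 PC=7
Step 8: PC=7 exec 'MOV D, 1'. After: A=10 B=0 C=0 D=1 ZF=1 PC=8
Step 9: PC=8 exec 'MOV A, D'. After: A=1 B=0 C=0 D=1 ZF=1 PC=9
Step 10: PC=9 exec 'SUB B, 2'. After: A=1 B=-2 C=0 D=1 ZF=0 PC=10
Step 11: PC=10 exec 'MOV C, D'. After: A=1 B=-2 C=1 D=1 ZF=0 PC=11
Step 12: PC=11 exec 'MOV C, B'. After: A=1 B=-2 C=-2 D=1 ZF=0 PC=12
Step 13: PC=12 exec 'SUB B, D'. After: A=1 B=-3 C=-2 D=1 ZF=0 PC=13
Step 14: PC=13 exec 'MUL B, 2'. After: A=1 B=-6 C=-2 D=1 ZF=0 PC=14
First time PC=14: A=1

1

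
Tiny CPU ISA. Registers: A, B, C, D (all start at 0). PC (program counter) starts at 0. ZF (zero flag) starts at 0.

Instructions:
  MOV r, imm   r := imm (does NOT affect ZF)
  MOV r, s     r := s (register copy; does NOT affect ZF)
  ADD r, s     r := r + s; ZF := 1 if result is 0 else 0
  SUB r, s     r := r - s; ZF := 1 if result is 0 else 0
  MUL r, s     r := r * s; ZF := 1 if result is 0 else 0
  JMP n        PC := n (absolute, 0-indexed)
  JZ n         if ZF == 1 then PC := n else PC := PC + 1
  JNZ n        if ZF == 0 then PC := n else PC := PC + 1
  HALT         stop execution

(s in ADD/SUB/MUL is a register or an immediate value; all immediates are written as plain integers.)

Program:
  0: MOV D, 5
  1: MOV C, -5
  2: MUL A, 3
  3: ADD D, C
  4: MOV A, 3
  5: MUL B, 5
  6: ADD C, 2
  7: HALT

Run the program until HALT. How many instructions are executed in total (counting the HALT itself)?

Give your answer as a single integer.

Answer: 8

Derivation:
Step 1: PC=0 exec 'MOV D, 5'. After: A=0 B=0 C=0 D=5 ZF=0 PC=1
Step 2: PC=1 exec 'MOV C, -5'. After: A=0 B=0 C=-5 D=5 ZF=0 PC=2
Step 3: PC=2 exec 'MUL A, 3'. After: A=0 B=0 C=-5 D=5 ZF=1 PC=3
Step 4: PC=3 exec 'ADD D, C'. After: A=0 B=0 C=-5 D=0 ZF=1 PC=4
Step 5: PC=4 exec 'MOV A, 3'. After: A=3 B=0 C=-5 D=0 ZF=1 PC=5
Step 6: PC=5 exec 'MUL B, 5'. After: A=3 B=0 C=-5 D=0 ZF=1 PC=6
Step 7: PC=6 exec 'ADD C, 2'. After: A=3 B=0 C=-3 D=0 ZF=0 PC=7
Step 8: PC=7 exec 'HALT'. After: A=3 B=0 C=-3 D=0 ZF=0 PC=7 HALTED
Total instructions executed: 8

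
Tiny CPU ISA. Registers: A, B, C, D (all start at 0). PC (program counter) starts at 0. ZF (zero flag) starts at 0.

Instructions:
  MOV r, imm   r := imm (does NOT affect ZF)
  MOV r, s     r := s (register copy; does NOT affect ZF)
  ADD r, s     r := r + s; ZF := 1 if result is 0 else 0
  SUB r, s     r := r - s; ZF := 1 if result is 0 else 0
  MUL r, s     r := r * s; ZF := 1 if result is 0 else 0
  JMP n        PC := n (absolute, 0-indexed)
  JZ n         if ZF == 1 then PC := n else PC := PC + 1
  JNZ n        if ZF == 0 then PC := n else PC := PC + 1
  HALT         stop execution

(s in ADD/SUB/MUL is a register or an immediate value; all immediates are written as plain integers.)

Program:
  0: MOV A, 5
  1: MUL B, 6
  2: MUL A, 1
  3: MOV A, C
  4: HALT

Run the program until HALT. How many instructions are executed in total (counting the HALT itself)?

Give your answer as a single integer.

Step 1: PC=0 exec 'MOV A, 5'. After: A=5 B=0 C=0 D=0 ZF=0 PC=1
Step 2: PC=1 exec 'MUL B, 6'. After: A=5 B=0 C=0 D=0 ZF=1 PC=2
Step 3: PC=2 exec 'MUL A, 1'. After: A=5 B=0 C=0 D=0 ZF=0 PC=3
Step 4: PC=3 exec 'MOV A, C'. After: A=0 B=0 C=0 D=0 ZF=0 PC=4
Step 5: PC=4 exec 'HALT'. After: A=0 B=0 C=0 D=0 ZF=0 PC=4 HALTED
Total instructions executed: 5

Answer: 5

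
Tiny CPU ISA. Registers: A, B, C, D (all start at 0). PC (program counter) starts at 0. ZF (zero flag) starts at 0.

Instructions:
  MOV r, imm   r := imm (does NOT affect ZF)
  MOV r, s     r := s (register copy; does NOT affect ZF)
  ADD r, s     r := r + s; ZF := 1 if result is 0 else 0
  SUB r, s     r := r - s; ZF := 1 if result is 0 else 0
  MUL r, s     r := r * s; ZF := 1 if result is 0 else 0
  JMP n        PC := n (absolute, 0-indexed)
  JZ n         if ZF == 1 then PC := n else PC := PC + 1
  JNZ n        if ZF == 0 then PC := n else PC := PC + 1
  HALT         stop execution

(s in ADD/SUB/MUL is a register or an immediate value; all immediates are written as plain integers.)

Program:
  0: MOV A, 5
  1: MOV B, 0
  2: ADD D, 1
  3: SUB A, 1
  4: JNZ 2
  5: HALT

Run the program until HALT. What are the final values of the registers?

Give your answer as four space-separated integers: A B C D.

Step 1: PC=0 exec 'MOV A, 5'. After: A=5 B=0 C=0 D=0 ZF=0 PC=1
Step 2: PC=1 exec 'MOV B, 0'. After: A=5 B=0 C=0 D=0 ZF=0 PC=2
Step 3: PC=2 exec 'ADD D, 1'. After: A=5 B=0 C=0 D=1 ZF=0 PC=3
Step 4: PC=3 exec 'SUB A, 1'. After: A=4 B=0 C=0 D=1 ZF=0 PC=4
Step 5: PC=4 exec 'JNZ 2'. After: A=4 B=0 C=0 D=1 ZF=0 PC=2
Step 6: PC=2 exec 'ADD D, 1'. After: A=4 B=0 C=0 D=2 ZF=0 PC=3
Step 7: PC=3 exec 'SUB A, 1'. After: A=3 B=0 C=0 D=2 ZF=0 PC=4
Step 8: PC=4 exec 'JNZ 2'. After: A=3 B=0 C=0 D=2 ZF=0 PC=2
Step 9: PC=2 exec 'ADD D, 1'. After: A=3 B=0 C=0 D=3 ZF=0 PC=3
Step 10: PC=3 exec 'SUB A, 1'. After: A=2 B=0 C=0 D=3 ZF=0 PC=4
Step 11: PC=4 exec 'JNZ 2'. After: A=2 B=0 C=0 D=3 ZF=0 PC=2
Step 12: PC=2 exec 'ADD D, 1'. After: A=2 B=0 C=0 D=4 ZF=0 PC=3
Step 13: PC=3 exec 'SUB A, 1'. After: A=1 B=0 C=0 D=4 ZF=0 PC=4
Step 14: PC=4 exec 'JNZ 2'. After: A=1 B=0 C=0 D=4 ZF=0 PC=2
Step 15: PC=2 exec 'ADD D, 1'. After: A=1 B=0 C=0 D=5 ZF=0 PC=3
Step 16: PC=3 exec 'SUB A, 1'. After: A=0 B=0 C=0 D=5 ZF=1 PC=4
Step 17: PC=4 exec 'JNZ 2'. After: A=0 B=0 C=0 D=5 ZF=1 PC=5
Step 18: PC=5 exec 'HALT'. After: A=0 B=0 C=0 D=5 ZF=1 PC=5 HALTED

Answer: 0 0 0 5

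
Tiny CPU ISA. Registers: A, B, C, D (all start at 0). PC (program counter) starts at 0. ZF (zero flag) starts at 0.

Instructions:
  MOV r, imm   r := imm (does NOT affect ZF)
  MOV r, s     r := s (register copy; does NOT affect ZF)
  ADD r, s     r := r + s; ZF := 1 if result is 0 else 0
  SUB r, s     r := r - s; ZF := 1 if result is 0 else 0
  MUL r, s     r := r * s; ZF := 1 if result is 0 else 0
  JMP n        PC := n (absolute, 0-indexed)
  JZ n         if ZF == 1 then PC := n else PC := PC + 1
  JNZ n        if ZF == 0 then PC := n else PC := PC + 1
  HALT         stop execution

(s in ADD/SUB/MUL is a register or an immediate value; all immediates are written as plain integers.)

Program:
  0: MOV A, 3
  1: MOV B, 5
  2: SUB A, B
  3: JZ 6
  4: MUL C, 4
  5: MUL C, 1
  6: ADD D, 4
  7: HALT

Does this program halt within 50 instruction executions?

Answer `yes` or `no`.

Answer: yes

Derivation:
Step 1: PC=0 exec 'MOV A, 3'. After: A=3 B=0 C=0 D=0 ZF=0 PC=1
Step 2: PC=1 exec 'MOV B, 5'. After: A=3 B=5 C=0 D=0 ZF=0 PC=2
Step 3: PC=2 exec 'SUB A, B'. After: A=-2 B=5 C=0 D=0 ZF=0 PC=3
Step 4: PC=3 exec 'JZ 6'. After: A=-2 B=5 C=0 D=0 ZF=0 PC=4
Step 5: PC=4 exec 'MUL C, 4'. After: A=-2 B=5 C=0 D=0 ZF=1 PC=5
Step 6: PC=5 exec 'MUL C, 1'. After: A=-2 B=5 C=0 D=0 ZF=1 PC=6
Step 7: PC=6 exec 'ADD D, 4'. After: A=-2 B=5 C=0 D=4 ZF=0 PC=7
Step 8: PC=7 exec 'HALT'. After: A=-2 B=5 C=0 D=4 ZF=0 PC=7 HALTED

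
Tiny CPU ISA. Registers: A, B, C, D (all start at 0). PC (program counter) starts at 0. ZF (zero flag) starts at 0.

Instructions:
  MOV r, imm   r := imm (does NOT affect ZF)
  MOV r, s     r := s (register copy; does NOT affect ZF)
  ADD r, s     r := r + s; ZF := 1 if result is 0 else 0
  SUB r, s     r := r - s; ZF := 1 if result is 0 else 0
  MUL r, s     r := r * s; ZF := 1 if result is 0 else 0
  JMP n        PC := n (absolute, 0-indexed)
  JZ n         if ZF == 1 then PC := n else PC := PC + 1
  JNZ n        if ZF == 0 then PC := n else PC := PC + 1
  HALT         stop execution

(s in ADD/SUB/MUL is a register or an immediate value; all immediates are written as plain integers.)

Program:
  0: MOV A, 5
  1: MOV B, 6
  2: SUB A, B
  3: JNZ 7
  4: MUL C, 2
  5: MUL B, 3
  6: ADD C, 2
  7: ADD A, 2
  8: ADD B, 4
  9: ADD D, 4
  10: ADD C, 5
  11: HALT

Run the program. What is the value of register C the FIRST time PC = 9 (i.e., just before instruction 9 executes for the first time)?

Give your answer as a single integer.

Step 1: PC=0 exec 'MOV A, 5'. After: A=5 B=0 C=0 D=0 ZF=0 PC=1
Step 2: PC=1 exec 'MOV B, 6'. After: A=5 B=6 C=0 D=0 ZF=0 PC=2
Step 3: PC=2 exec 'SUB A, B'. After: A=-1 B=6 C=0 D=0 ZF=0 PC=3
Step 4: PC=3 exec 'JNZ 7'. After: A=-1 B=6 C=0 D=0 ZF=0 PC=7
Step 5: PC=7 exec 'ADD A, 2'. After: A=1 B=6 C=0 D=0 ZF=0 PC=8
Step 6: PC=8 exec 'ADD B, 4'. After: A=1 B=10 C=0 D=0 ZF=0 PC=9
First time PC=9: C=0

0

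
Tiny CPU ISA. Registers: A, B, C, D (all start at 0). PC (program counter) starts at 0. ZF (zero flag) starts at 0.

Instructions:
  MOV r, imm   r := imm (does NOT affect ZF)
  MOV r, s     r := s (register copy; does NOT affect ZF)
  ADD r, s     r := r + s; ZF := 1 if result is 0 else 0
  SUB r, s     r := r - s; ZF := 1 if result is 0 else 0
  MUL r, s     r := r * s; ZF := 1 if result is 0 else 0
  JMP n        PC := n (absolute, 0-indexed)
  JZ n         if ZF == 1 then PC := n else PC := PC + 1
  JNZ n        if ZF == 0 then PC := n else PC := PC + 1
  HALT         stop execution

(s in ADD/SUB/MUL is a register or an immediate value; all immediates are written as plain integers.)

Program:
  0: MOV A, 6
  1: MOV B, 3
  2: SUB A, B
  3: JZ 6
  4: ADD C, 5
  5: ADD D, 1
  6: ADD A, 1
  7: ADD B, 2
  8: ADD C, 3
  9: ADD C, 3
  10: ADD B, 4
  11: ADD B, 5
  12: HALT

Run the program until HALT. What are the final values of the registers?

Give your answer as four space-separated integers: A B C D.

Step 1: PC=0 exec 'MOV A, 6'. After: A=6 B=0 C=0 D=0 ZF=0 PC=1
Step 2: PC=1 exec 'MOV B, 3'. After: A=6 B=3 C=0 D=0 ZF=0 PC=2
Step 3: PC=2 exec 'SUB A, B'. After: A=3 B=3 C=0 D=0 ZF=0 PC=3
Step 4: PC=3 exec 'JZ 6'. After: A=3 B=3 C=0 D=0 ZF=0 PC=4
Step 5: PC=4 exec 'ADD C, 5'. After: A=3 B=3 C=5 D=0 ZF=0 PC=5
Step 6: PC=5 exec 'ADD D, 1'. After: A=3 B=3 C=5 D=1 ZF=0 PC=6
Step 7: PC=6 exec 'ADD A, 1'. After: A=4 B=3 C=5 D=1 ZF=0 PC=7
Step 8: PC=7 exec 'ADD B, 2'. After: A=4 B=5 C=5 D=1 ZF=0 PC=8
Step 9: PC=8 exec 'ADD C, 3'. After: A=4 B=5 C=8 D=1 ZF=0 PC=9
Step 10: PC=9 exec 'ADD C, 3'. After: A=4 B=5 C=11 D=1 ZF=0 PC=10
Step 11: PC=10 exec 'ADD B, 4'. After: A=4 B=9 C=11 D=1 ZF=0 PC=11
Step 12: PC=11 exec 'ADD B, 5'. After: A=4 B=14 C=11 D=1 ZF=0 PC=12
Step 13: PC=12 exec 'HALT'. After: A=4 B=14 C=11 D=1 ZF=0 PC=12 HALTED

Answer: 4 14 11 1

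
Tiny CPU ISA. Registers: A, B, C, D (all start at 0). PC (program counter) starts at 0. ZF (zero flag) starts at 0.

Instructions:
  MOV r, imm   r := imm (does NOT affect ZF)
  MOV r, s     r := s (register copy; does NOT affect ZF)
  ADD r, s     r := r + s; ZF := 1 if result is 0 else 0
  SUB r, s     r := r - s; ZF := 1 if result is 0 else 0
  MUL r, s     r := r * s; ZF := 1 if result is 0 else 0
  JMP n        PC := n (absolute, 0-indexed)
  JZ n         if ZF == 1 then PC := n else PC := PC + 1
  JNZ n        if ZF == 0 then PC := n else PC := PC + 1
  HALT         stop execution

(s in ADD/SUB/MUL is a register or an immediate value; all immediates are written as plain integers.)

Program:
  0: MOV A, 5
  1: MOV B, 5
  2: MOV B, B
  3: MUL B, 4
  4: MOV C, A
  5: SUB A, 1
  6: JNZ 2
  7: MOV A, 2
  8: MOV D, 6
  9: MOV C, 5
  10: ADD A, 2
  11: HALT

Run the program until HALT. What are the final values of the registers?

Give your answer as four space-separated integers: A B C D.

Step 1: PC=0 exec 'MOV A, 5'. After: A=5 B=0 C=0 D=0 ZF=0 PC=1
Step 2: PC=1 exec 'MOV B, 5'. After: A=5 B=5 C=0 D=0 ZF=0 PC=2
Step 3: PC=2 exec 'MOV B, B'. After: A=5 B=5 C=0 D=0 ZF=0 PC=3
Step 4: PC=3 exec 'MUL B, 4'. After: A=5 B=20 C=0 D=0 ZF=0 PC=4
Step 5: PC=4 exec 'MOV C, A'. After: A=5 B=20 C=5 D=0 ZF=0 PC=5
Step 6: PC=5 exec 'SUB A, 1'. After: A=4 B=20 C=5 D=0 ZF=0 PC=6
Step 7: PC=6 exec 'JNZ 2'. After: A=4 B=20 C=5 D=0 ZF=0 PC=2
Step 8: PC=2 exec 'MOV B, B'. After: A=4 B=20 C=5 D=0 ZF=0 PC=3
Step 9: PC=3 exec 'MUL B, 4'. After: A=4 B=80 C=5 D=0 ZF=0 PC=4
Step 10: PC=4 exec 'MOV C, A'. After: A=4 B=80 C=4 D=0 ZF=0 PC=5
Step 11: PC=5 exec 'SUB A, 1'. After: A=3 B=80 C=4 D=0 ZF=0 PC=6
Step 12: PC=6 exec 'JNZ 2'. After: A=3 B=80 C=4 D=0 ZF=0 PC=2
Step 13: PC=2 exec 'MOV B, B'. After: A=3 B=80 C=4 D=0 ZF=0 PC=3
Step 14: PC=3 exec 'MUL B, 4'. After: A=3 B=320 C=4 D=0 ZF=0 PC=4
Step 15: PC=4 exec 'MOV C, A'. After: A=3 B=320 C=3 D=0 ZF=0 PC=5
Step 16: PC=5 exec 'SUB A, 1'. After: A=2 B=320 C=3 D=0 ZF=0 PC=6
Step 17: PC=6 exec 'JNZ 2'. After: A=2 B=320 C=3 D=0 ZF=0 PC=2
Step 18: PC=2 exec 'MOV B, B'. After: A=2 B=320 C=3 D=0 ZF=0 PC=3
Step 19: PC=3 exec 'MUL B, 4'. After: A=2 B=1280 C=3 D=0 ZF=0 PC=4
Step 20: PC=4 exec 'MOV C, A'. After: A=2 B=1280 C=2 D=0 ZF=0 PC=5
Step 21: PC=5 exec 'SUB A, 1'. After: A=1 B=1280 C=2 D=0 ZF=0 PC=6
Step 22: PC=6 exec 'JNZ 2'. After: A=1 B=1280 C=2 D=0 ZF=0 PC=2
Step 23: PC=2 exec 'MOV B, B'. After: A=1 B=1280 C=2 D=0 ZF=0 PC=3
Step 24: PC=3 exec 'MUL B, 4'. After: A=1 B=5120 C=2 D=0 ZF=0 PC=4
Step 25: PC=4 exec 'MOV C, A'. After: A=1 B=5120 C=1 D=0 ZF=0 PC=5
Step 26: PC=5 exec 'SUB A, 1'. After: A=0 B=5120 C=1 D=0 ZF=1 PC=6
Step 27: PC=6 exec 'JNZ 2'. After: A=0 B=5120 C=1 D=0 ZF=1 PC=7
Step 28: PC=7 exec 'MOV A, 2'. After: A=2 B=5120 C=1 D=0 ZF=1 PC=8
Step 29: PC=8 exec 'MOV D, 6'. After: A=2 B=5120 C=1 D=6 ZF=1 PC=9
Step 30: PC=9 exec 'MOV C, 5'. After: A=2 B=5120 C=5 D=6 ZF=1 PC=10
Step 31: PC=10 exec 'ADD A, 2'. After: A=4 B=5120 C=5 D=6 ZF=0 PC=11
Step 32: PC=11 exec 'HALT'. After: A=4 B=5120 C=5 D=6 ZF=0 PC=11 HALTED

Answer: 4 5120 5 6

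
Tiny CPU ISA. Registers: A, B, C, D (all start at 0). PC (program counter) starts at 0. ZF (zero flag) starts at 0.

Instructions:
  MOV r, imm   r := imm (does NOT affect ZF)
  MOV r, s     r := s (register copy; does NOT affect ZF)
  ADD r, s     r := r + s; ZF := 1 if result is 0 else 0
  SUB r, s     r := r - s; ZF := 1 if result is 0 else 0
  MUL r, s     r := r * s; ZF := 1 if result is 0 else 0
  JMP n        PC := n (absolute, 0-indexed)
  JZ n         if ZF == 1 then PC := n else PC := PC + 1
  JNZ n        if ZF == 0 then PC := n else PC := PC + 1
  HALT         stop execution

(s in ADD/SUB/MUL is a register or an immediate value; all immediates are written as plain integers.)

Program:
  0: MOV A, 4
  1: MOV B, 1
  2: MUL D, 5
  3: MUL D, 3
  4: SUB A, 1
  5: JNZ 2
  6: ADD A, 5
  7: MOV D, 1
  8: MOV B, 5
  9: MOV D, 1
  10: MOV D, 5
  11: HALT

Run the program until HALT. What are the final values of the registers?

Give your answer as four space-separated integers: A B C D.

Step 1: PC=0 exec 'MOV A, 4'. After: A=4 B=0 C=0 D=0 ZF=0 PC=1
Step 2: PC=1 exec 'MOV B, 1'. After: A=4 B=1 C=0 D=0 ZF=0 PC=2
Step 3: PC=2 exec 'MUL D, 5'. After: A=4 B=1 C=0 D=0 ZF=1 PC=3
Step 4: PC=3 exec 'MUL D, 3'. After: A=4 B=1 C=0 D=0 ZF=1 PC=4
Step 5: PC=4 exec 'SUB A, 1'. After: A=3 B=1 C=0 D=0 ZF=0 PC=5
Step 6: PC=5 exec 'JNZ 2'. After: A=3 B=1 C=0 D=0 ZF=0 PC=2
Step 7: PC=2 exec 'MUL D, 5'. After: A=3 B=1 C=0 D=0 ZF=1 PC=3
Step 8: PC=3 exec 'MUL D, 3'. After: A=3 B=1 C=0 D=0 ZF=1 PC=4
Step 9: PC=4 exec 'SUB A, 1'. After: A=2 B=1 C=0 D=0 ZF=0 PC=5
Step 10: PC=5 exec 'JNZ 2'. After: A=2 B=1 C=0 D=0 ZF=0 PC=2
Step 11: PC=2 exec 'MUL D, 5'. After: A=2 B=1 C=0 D=0 ZF=1 PC=3
Step 12: PC=3 exec 'MUL D, 3'. After: A=2 B=1 C=0 D=0 ZF=1 PC=4
Step 13: PC=4 exec 'SUB A, 1'. After: A=1 B=1 C=0 D=0 ZF=0 PC=5
Step 14: PC=5 exec 'JNZ 2'. After: A=1 B=1 C=0 D=0 ZF=0 PC=2
Step 15: PC=2 exec 'MUL D, 5'. After: A=1 B=1 C=0 D=0 ZF=1 PC=3
Step 16: PC=3 exec 'MUL D, 3'. After: A=1 B=1 C=0 D=0 ZF=1 PC=4
Step 17: PC=4 exec 'SUB A, 1'. After: A=0 B=1 C=0 D=0 ZF=1 PC=5
Step 18: PC=5 exec 'JNZ 2'. After: A=0 B=1 C=0 D=0 ZF=1 PC=6
Step 19: PC=6 exec 'ADD A, 5'. After: A=5 B=1 C=0 D=0 ZF=0 PC=7
Step 20: PC=7 exec 'MOV D, 1'. After: A=5 B=1 C=0 D=1 ZF=0 PC=8
Step 21: PC=8 exec 'MOV B, 5'. After: A=5 B=5 C=0 D=1 ZF=0 PC=9
Step 22: PC=9 exec 'MOV D, 1'. After: A=5 B=5 C=0 D=1 ZF=0 PC=10
Step 23: PC=10 exec 'MOV D, 5'. After: A=5 B=5 C=0 D=5 ZF=0 PC=11
Step 24: PC=11 exec 'HALT'. After: A=5 B=5 C=0 D=5 ZF=0 PC=11 HALTED

Answer: 5 5 0 5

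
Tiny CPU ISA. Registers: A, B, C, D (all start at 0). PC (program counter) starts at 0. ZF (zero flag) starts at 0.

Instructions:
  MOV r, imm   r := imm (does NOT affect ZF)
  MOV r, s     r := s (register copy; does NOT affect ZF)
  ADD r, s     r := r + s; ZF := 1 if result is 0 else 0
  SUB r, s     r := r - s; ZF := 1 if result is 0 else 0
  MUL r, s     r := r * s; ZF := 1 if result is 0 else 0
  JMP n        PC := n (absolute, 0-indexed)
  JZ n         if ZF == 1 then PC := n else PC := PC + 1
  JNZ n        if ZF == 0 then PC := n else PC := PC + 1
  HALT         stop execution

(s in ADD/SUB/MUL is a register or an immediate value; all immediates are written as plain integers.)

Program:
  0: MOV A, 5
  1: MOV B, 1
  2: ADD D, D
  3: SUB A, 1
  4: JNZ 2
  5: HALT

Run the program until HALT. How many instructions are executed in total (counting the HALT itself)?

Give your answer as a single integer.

Step 1: PC=0 exec 'MOV A, 5'. After: A=5 B=0 C=0 D=0 ZF=0 PC=1
Step 2: PC=1 exec 'MOV B, 1'. After: A=5 B=1 C=0 D=0 ZF=0 PC=2
Step 3: PC=2 exec 'ADD D, D'. After: A=5 B=1 C=0 D=0 ZF=1 PC=3
Step 4: PC=3 exec 'SUB A, 1'. After: A=4 B=1 C=0 D=0 ZF=0 PC=4
Step 5: PC=4 exec 'JNZ 2'. After: A=4 B=1 C=0 D=0 ZF=0 PC=2
Step 6: PC=2 exec 'ADD D, D'. After: A=4 B=1 C=0 D=0 ZF=1 PC=3
Step 7: PC=3 exec 'SUB A, 1'. After: A=3 B=1 C=0 D=0 ZF=0 PC=4
Step 8: PC=4 exec 'JNZ 2'. After: A=3 B=1 C=0 D=0 ZF=0 PC=2
Step 9: PC=2 exec 'ADD D, D'. After: A=3 B=1 C=0 D=0 ZF=1 PC=3
Step 10: PC=3 exec 'SUB A, 1'. After: A=2 B=1 C=0 D=0 ZF=0 PC=4
Step 11: PC=4 exec 'JNZ 2'. After: A=2 B=1 C=0 D=0 ZF=0 PC=2
Step 12: PC=2 exec 'ADD D, D'. After: A=2 B=1 C=0 D=0 ZF=1 PC=3
Step 13: PC=3 exec 'SUB A, 1'. After: A=1 B=1 C=0 D=0 ZF=0 PC=4
Step 14: PC=4 exec 'JNZ 2'. After: A=1 B=1 C=0 D=0 ZF=0 PC=2
Step 15: PC=2 exec 'ADD D, D'. After: A=1 B=1 C=0 D=0 ZF=1 PC=3
Step 16: PC=3 exec 'SUB A, 1'. After: A=0 B=1 C=0 D=0 ZF=1 PC=4
Step 17: PC=4 exec 'JNZ 2'. After: A=0 B=1 C=0 D=0 ZF=1 PC=5
Step 18: PC=5 exec 'HALT'. After: A=0 B=1 C=0 D=0 ZF=1 PC=5 HALTED
Total instructions executed: 18

Answer: 18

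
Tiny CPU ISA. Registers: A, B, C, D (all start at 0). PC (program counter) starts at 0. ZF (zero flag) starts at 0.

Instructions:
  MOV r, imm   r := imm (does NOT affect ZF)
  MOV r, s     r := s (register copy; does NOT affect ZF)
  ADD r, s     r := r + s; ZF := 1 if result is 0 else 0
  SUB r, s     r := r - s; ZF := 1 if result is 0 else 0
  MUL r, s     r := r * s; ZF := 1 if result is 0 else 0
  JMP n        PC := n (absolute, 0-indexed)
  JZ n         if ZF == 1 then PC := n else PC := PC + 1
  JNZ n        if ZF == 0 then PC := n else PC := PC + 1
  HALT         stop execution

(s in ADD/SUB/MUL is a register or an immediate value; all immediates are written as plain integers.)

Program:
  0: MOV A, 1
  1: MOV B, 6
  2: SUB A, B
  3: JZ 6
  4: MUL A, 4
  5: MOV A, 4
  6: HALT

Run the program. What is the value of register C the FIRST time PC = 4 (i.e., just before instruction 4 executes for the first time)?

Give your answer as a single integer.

Step 1: PC=0 exec 'MOV A, 1'. After: A=1 B=0 C=0 D=0 ZF=0 PC=1
Step 2: PC=1 exec 'MOV B, 6'. After: A=1 B=6 C=0 D=0 ZF=0 PC=2
Step 3: PC=2 exec 'SUB A, B'. After: A=-5 B=6 C=0 D=0 ZF=0 PC=3
Step 4: PC=3 exec 'JZ 6'. After: A=-5 B=6 C=0 D=0 ZF=0 PC=4
First time PC=4: C=0

0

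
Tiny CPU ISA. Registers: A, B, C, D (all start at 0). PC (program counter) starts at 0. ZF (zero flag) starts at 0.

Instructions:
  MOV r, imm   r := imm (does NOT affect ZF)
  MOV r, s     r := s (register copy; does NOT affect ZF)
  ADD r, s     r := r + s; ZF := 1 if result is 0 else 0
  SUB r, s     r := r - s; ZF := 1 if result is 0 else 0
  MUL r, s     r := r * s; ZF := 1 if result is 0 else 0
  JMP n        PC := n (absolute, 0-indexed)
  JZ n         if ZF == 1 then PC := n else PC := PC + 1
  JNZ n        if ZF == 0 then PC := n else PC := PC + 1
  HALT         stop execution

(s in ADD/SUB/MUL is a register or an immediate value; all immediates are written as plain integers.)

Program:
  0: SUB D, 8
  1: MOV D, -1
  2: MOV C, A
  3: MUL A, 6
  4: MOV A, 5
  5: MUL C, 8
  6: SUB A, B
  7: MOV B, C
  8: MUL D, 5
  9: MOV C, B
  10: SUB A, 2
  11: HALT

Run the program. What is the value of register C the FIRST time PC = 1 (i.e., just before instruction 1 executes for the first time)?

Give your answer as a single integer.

Step 1: PC=0 exec 'SUB D, 8'. After: A=0 B=0 C=0 D=-8 ZF=0 PC=1
First time PC=1: C=0

0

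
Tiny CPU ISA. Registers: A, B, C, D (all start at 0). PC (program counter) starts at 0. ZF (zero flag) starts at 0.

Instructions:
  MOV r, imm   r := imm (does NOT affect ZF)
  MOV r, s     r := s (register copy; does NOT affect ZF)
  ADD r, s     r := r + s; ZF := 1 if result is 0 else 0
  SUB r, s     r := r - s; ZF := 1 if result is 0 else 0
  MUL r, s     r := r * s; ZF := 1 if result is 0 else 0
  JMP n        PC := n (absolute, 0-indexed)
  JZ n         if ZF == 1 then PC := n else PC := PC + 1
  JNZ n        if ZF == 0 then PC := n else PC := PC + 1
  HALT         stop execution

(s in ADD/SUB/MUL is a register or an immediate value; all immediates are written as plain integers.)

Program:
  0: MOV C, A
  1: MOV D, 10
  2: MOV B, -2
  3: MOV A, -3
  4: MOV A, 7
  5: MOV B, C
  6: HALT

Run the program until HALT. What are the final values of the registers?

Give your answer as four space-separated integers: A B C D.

Step 1: PC=0 exec 'MOV C, A'. After: A=0 B=0 C=0 D=0 ZF=0 PC=1
Step 2: PC=1 exec 'MOV D, 10'. After: A=0 B=0 C=0 D=10 ZF=0 PC=2
Step 3: PC=2 exec 'MOV B, -2'. After: A=0 B=-2 C=0 D=10 ZF=0 PC=3
Step 4: PC=3 exec 'MOV A, -3'. After: A=-3 B=-2 C=0 D=10 ZF=0 PC=4
Step 5: PC=4 exec 'MOV A, 7'. After: A=7 B=-2 C=0 D=10 ZF=0 PC=5
Step 6: PC=5 exec 'MOV B, C'. After: A=7 B=0 C=0 D=10 ZF=0 PC=6
Step 7: PC=6 exec 'HALT'. After: A=7 B=0 C=0 D=10 ZF=0 PC=6 HALTED

Answer: 7 0 0 10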